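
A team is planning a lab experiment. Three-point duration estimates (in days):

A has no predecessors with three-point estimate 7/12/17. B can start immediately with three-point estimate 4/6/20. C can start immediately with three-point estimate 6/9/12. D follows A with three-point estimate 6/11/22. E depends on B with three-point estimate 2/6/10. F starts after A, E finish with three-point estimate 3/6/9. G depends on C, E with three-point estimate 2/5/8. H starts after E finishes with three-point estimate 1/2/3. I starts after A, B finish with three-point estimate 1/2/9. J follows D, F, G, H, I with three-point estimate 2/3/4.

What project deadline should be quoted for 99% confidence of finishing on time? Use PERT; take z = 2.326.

te_A = (7 + 4·12 + 17)/6 = 72/6 = 12; σ²_A = ((17−7)/6)² = 2.778
te_B = (4 + 4·6 + 20)/6 = 48/6 = 8; σ²_B = ((20−4)/6)² = 7.111
te_C = (6 + 4·9 + 12)/6 = 54/6 = 9; σ²_C = ((12−6)/6)² = 1.000
te_D = (6 + 4·11 + 22)/6 = 72/6 = 12; σ²_D = ((22−6)/6)² = 7.111
te_E = (2 + 4·6 + 10)/6 = 36/6 = 6; σ²_E = ((10−2)/6)² = 1.778
te_F = (3 + 4·6 + 9)/6 = 36/6 = 6; σ²_F = ((9−3)/6)² = 1.000
te_G = (2 + 4·5 + 8)/6 = 30/6 = 5; σ²_G = ((8−2)/6)² = 1.000
te_H = (1 + 4·2 + 3)/6 = 12/6 = 2; σ²_H = ((3−1)/6)² = 0.111
te_I = (1 + 4·2 + 9)/6 = 18/6 = 3; σ²_I = ((9−1)/6)² = 1.778
te_J = (2 + 4·3 + 4)/6 = 18/6 = 3; σ²_J = ((4−2)/6)² = 0.111

Forward pass:
ES_A = 0; EF_A = 12
ES_B = 0; EF_B = 8
ES_C = 0; EF_C = 9
ES_D = 12; EF_D = 12+12 = 24
ES_E = 8; EF_E = 8+6 = 14
ES_F = max(EF_A=12, EF_E=14) = 14; EF_F = 14+6 = 20
ES_G = max(EF_C=9, EF_E=14) = 14; EF_G = 14+5 = 19
ES_H = 14; EF_H = 14+2 = 16
ES_I = max(EF_A=12, EF_B=8) = 12; EF_I = 12+3 = 15
ES_J = max(EF_D=24, EF_F=20, EF_G=19, EF_H=16, EF_I=15) = 24; EF_J = 24+3 = 27
Expected project duration μ = 27 days. Critical path: A → D → J.

Variance along critical path = 2.778 + 7.111 + 0.111 = 10.000; σ = 3.162 days.
D = μ + z·σ = 27 + 2.326·3.162 = 34.4 days

34.4 days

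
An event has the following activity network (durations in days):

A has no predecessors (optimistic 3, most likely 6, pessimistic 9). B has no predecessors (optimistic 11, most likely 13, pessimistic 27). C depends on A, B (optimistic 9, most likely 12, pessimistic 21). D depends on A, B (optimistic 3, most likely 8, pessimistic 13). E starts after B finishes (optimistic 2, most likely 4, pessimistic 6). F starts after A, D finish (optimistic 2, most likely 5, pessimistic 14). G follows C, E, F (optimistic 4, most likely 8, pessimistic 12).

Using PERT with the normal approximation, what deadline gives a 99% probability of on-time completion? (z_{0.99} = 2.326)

46.2 days

te_A = (3 + 4·6 + 9)/6 = 36/6 = 6; σ²_A = ((9−3)/6)² = 1.000
te_B = (11 + 4·13 + 27)/6 = 90/6 = 15; σ²_B = ((27−11)/6)² = 7.111
te_C = (9 + 4·12 + 21)/6 = 78/6 = 13; σ²_C = ((21−9)/6)² = 4.000
te_D = (3 + 4·8 + 13)/6 = 48/6 = 8; σ²_D = ((13−3)/6)² = 2.778
te_E = (2 + 4·4 + 6)/6 = 24/6 = 4; σ²_E = ((6−2)/6)² = 0.444
te_F = (2 + 4·5 + 14)/6 = 36/6 = 6; σ²_F = ((14−2)/6)² = 4.000
te_G = (4 + 4·8 + 12)/6 = 48/6 = 8; σ²_G = ((12−4)/6)² = 1.778

Forward pass:
ES_A = 0; EF_A = 6
ES_B = 0; EF_B = 15
ES_C = max(EF_A=6, EF_B=15) = 15; EF_C = 15+13 = 28
ES_D = max(EF_A=6, EF_B=15) = 15; EF_D = 15+8 = 23
ES_E = 15; EF_E = 15+4 = 19
ES_F = max(EF_A=6, EF_D=23) = 23; EF_F = 23+6 = 29
ES_G = max(EF_C=28, EF_E=19, EF_F=29) = 29; EF_G = 29+8 = 37
Expected project duration μ = 37 days. Critical path: B → D → F → G.

Variance along critical path = 7.111 + 2.778 + 4.000 + 1.778 = 15.667; σ = 3.958 days.
D = μ + z·σ = 37 + 2.326·3.958 = 46.2 days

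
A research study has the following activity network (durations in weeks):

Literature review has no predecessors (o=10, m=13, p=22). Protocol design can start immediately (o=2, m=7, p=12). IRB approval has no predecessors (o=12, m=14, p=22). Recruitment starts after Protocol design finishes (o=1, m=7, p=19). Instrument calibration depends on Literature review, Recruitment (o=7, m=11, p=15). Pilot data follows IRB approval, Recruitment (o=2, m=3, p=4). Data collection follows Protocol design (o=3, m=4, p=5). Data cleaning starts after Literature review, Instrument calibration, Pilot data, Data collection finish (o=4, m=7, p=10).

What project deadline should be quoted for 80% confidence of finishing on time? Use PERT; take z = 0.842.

36.2 weeks

te_Literature review = (10 + 4·13 + 22)/6 = 84/6 = 14; σ²_Literature review = ((22−10)/6)² = 4.000
te_Protocol design = (2 + 4·7 + 12)/6 = 42/6 = 7; σ²_Protocol design = ((12−2)/6)² = 2.778
te_IRB approval = (12 + 4·14 + 22)/6 = 90/6 = 15; σ²_IRB approval = ((22−12)/6)² = 2.778
te_Recruitment = (1 + 4·7 + 19)/6 = 48/6 = 8; σ²_Recruitment = ((19−1)/6)² = 9.000
te_Instrument calibration = (7 + 4·11 + 15)/6 = 66/6 = 11; σ²_Instrument calibration = ((15−7)/6)² = 1.778
te_Pilot data = (2 + 4·3 + 4)/6 = 18/6 = 3; σ²_Pilot data = ((4−2)/6)² = 0.111
te_Data collection = (3 + 4·4 + 5)/6 = 24/6 = 4; σ²_Data collection = ((5−3)/6)² = 0.111
te_Data cleaning = (4 + 4·7 + 10)/6 = 42/6 = 7; σ²_Data cleaning = ((10−4)/6)² = 1.000

Forward pass:
ES_Literature review = 0; EF_Literature review = 14
ES_Protocol design = 0; EF_Protocol design = 7
ES_IRB approval = 0; EF_IRB approval = 15
ES_Recruitment = 7; EF_Recruitment = 7+8 = 15
ES_Instrument calibration = max(EF_Literature review=14, EF_Recruitment=15) = 15; EF_Instrument calibration = 15+11 = 26
ES_Pilot data = max(EF_IRB approval=15, EF_Recruitment=15) = 15; EF_Pilot data = 15+3 = 18
ES_Data collection = 7; EF_Data collection = 7+4 = 11
ES_Data cleaning = max(EF_Literature review=14, EF_Instrument calibration=26, EF_Pilot data=18, EF_Data collection=11) = 26; EF_Data cleaning = 26+7 = 33
Expected project duration μ = 33 weeks. Critical path: Protocol design → Recruitment → Instrument calibration → Data cleaning.

Variance along critical path = 2.778 + 9.000 + 1.778 + 1.000 = 14.556; σ = 3.815 weeks.
D = μ + z·σ = 33 + 0.842·3.815 = 36.2 weeks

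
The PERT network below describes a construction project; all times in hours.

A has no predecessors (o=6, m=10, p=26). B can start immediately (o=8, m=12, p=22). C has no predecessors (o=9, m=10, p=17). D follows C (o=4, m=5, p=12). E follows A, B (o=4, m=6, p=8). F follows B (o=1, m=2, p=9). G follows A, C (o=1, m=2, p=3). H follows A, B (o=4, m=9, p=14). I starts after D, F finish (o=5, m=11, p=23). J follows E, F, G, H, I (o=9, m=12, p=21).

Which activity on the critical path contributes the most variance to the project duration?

te_A = (6 + 4·10 + 26)/6 = 72/6 = 12; σ²_A = ((26−6)/6)² = 11.111
te_B = (8 + 4·12 + 22)/6 = 78/6 = 13; σ²_B = ((22−8)/6)² = 5.444
te_C = (9 + 4·10 + 17)/6 = 66/6 = 11; σ²_C = ((17−9)/6)² = 1.778
te_D = (4 + 4·5 + 12)/6 = 36/6 = 6; σ²_D = ((12−4)/6)² = 1.778
te_E = (4 + 4·6 + 8)/6 = 36/6 = 6; σ²_E = ((8−4)/6)² = 0.444
te_F = (1 + 4·2 + 9)/6 = 18/6 = 3; σ²_F = ((9−1)/6)² = 1.778
te_G = (1 + 4·2 + 3)/6 = 12/6 = 2; σ²_G = ((3−1)/6)² = 0.111
te_H = (4 + 4·9 + 14)/6 = 54/6 = 9; σ²_H = ((14−4)/6)² = 2.778
te_I = (5 + 4·11 + 23)/6 = 72/6 = 12; σ²_I = ((23−5)/6)² = 9.000
te_J = (9 + 4·12 + 21)/6 = 78/6 = 13; σ²_J = ((21−9)/6)² = 4.000

Forward pass:
ES_A = 0; EF_A = 12
ES_B = 0; EF_B = 13
ES_C = 0; EF_C = 11
ES_D = 11; EF_D = 11+6 = 17
ES_E = max(EF_A=12, EF_B=13) = 13; EF_E = 13+6 = 19
ES_F = 13; EF_F = 13+3 = 16
ES_G = max(EF_A=12, EF_C=11) = 12; EF_G = 12+2 = 14
ES_H = max(EF_A=12, EF_B=13) = 13; EF_H = 13+9 = 22
ES_I = max(EF_D=17, EF_F=16) = 17; EF_I = 17+12 = 29
ES_J = max(EF_E=19, EF_F=16, EF_G=14, EF_H=22, EF_I=29) = 29; EF_J = 29+13 = 42
Expected project duration μ = 42 hours. Critical path: C → D → I → J.

Variances on critical path: σ²_C=1.778, σ²_D=1.778, σ²_I=9.000, σ²_J=4.000.
Largest is σ²_I = 9.000.

I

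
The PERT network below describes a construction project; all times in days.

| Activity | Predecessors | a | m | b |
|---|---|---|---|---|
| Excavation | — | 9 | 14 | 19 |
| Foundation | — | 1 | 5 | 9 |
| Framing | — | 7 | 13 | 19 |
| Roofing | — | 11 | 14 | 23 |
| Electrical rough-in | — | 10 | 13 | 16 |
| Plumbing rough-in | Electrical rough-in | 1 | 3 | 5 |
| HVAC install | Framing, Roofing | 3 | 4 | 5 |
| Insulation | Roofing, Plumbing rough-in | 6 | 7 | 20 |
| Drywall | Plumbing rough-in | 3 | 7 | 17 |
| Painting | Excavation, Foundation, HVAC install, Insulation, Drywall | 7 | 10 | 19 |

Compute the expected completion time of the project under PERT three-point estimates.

36 days

te_Excavation = (9 + 4·14 + 19)/6 = 84/6 = 14
te_Foundation = (1 + 4·5 + 9)/6 = 30/6 = 5
te_Framing = (7 + 4·13 + 19)/6 = 78/6 = 13
te_Roofing = (11 + 4·14 + 23)/6 = 90/6 = 15
te_Electrical rough-in = (10 + 4·13 + 16)/6 = 78/6 = 13
te_Plumbing rough-in = (1 + 4·3 + 5)/6 = 18/6 = 3
te_HVAC install = (3 + 4·4 + 5)/6 = 24/6 = 4
te_Insulation = (6 + 4·7 + 20)/6 = 54/6 = 9
te_Drywall = (3 + 4·7 + 17)/6 = 48/6 = 8
te_Painting = (7 + 4·10 + 19)/6 = 66/6 = 11

Forward pass:
ES_Excavation = 0; EF_Excavation = 14
ES_Foundation = 0; EF_Foundation = 5
ES_Framing = 0; EF_Framing = 13
ES_Roofing = 0; EF_Roofing = 15
ES_Electrical rough-in = 0; EF_Electrical rough-in = 13
ES_Plumbing rough-in = 13; EF_Plumbing rough-in = 13+3 = 16
ES_HVAC install = max(EF_Framing=13, EF_Roofing=15) = 15; EF_HVAC install = 15+4 = 19
ES_Insulation = max(EF_Roofing=15, EF_Plumbing rough-in=16) = 16; EF_Insulation = 16+9 = 25
ES_Drywall = 16; EF_Drywall = 16+8 = 24
ES_Painting = max(EF_Excavation=14, EF_Foundation=5, EF_HVAC install=19, EF_Insulation=25, EF_Drywall=24) = 25; EF_Painting = 25+11 = 36
Expected project duration μ = 36 days. Critical path: Electrical rough-in → Plumbing rough-in → Insulation → Painting.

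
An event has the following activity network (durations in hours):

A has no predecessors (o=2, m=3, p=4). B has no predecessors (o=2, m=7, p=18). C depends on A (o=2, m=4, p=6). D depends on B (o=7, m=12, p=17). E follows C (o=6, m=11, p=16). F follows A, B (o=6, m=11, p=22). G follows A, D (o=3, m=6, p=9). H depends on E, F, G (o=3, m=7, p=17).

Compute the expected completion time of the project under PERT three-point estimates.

34 hours

te_A = (2 + 4·3 + 4)/6 = 18/6 = 3
te_B = (2 + 4·7 + 18)/6 = 48/6 = 8
te_C = (2 + 4·4 + 6)/6 = 24/6 = 4
te_D = (7 + 4·12 + 17)/6 = 72/6 = 12
te_E = (6 + 4·11 + 16)/6 = 66/6 = 11
te_F = (6 + 4·11 + 22)/6 = 72/6 = 12
te_G = (3 + 4·6 + 9)/6 = 36/6 = 6
te_H = (3 + 4·7 + 17)/6 = 48/6 = 8

Forward pass:
ES_A = 0; EF_A = 3
ES_B = 0; EF_B = 8
ES_C = 3; EF_C = 3+4 = 7
ES_D = 8; EF_D = 8+12 = 20
ES_E = 7; EF_E = 7+11 = 18
ES_F = max(EF_A=3, EF_B=8) = 8; EF_F = 8+12 = 20
ES_G = max(EF_A=3, EF_D=20) = 20; EF_G = 20+6 = 26
ES_H = max(EF_E=18, EF_F=20, EF_G=26) = 26; EF_H = 26+8 = 34
Expected project duration μ = 34 hours. Critical path: B → D → G → H.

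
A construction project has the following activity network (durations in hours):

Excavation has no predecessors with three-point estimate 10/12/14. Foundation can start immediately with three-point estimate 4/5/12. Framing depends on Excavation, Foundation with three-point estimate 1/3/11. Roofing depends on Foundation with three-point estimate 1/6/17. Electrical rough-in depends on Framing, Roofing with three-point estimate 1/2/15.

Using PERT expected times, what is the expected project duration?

te_Excavation = (10 + 4·12 + 14)/6 = 72/6 = 12
te_Foundation = (4 + 4·5 + 12)/6 = 36/6 = 6
te_Framing = (1 + 4·3 + 11)/6 = 24/6 = 4
te_Roofing = (1 + 4·6 + 17)/6 = 42/6 = 7
te_Electrical rough-in = (1 + 4·2 + 15)/6 = 24/6 = 4

Forward pass:
ES_Excavation = 0; EF_Excavation = 12
ES_Foundation = 0; EF_Foundation = 6
ES_Framing = max(EF_Excavation=12, EF_Foundation=6) = 12; EF_Framing = 12+4 = 16
ES_Roofing = 6; EF_Roofing = 6+7 = 13
ES_Electrical rough-in = max(EF_Framing=16, EF_Roofing=13) = 16; EF_Electrical rough-in = 16+4 = 20
Expected project duration μ = 20 hours. Critical path: Excavation → Framing → Electrical rough-in.

20 hours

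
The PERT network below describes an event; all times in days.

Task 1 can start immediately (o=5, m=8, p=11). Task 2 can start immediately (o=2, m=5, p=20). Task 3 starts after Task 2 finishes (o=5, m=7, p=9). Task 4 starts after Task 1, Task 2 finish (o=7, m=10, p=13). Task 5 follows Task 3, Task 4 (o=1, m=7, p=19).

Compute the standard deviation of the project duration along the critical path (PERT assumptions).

te_Task 1 = (5 + 4·8 + 11)/6 = 48/6 = 8; σ²_Task 1 = ((11−5)/6)² = 1.000
te_Task 2 = (2 + 4·5 + 20)/6 = 42/6 = 7; σ²_Task 2 = ((20−2)/6)² = 9.000
te_Task 3 = (5 + 4·7 + 9)/6 = 42/6 = 7; σ²_Task 3 = ((9−5)/6)² = 0.444
te_Task 4 = (7 + 4·10 + 13)/6 = 60/6 = 10; σ²_Task 4 = ((13−7)/6)² = 1.000
te_Task 5 = (1 + 4·7 + 19)/6 = 48/6 = 8; σ²_Task 5 = ((19−1)/6)² = 9.000

Forward pass:
ES_Task 1 = 0; EF_Task 1 = 8
ES_Task 2 = 0; EF_Task 2 = 7
ES_Task 3 = 7; EF_Task 3 = 7+7 = 14
ES_Task 4 = max(EF_Task 1=8, EF_Task 2=7) = 8; EF_Task 4 = 8+10 = 18
ES_Task 5 = max(EF_Task 3=14, EF_Task 4=18) = 18; EF_Task 5 = 18+8 = 26
Expected project duration μ = 26 days. Critical path: Task 1 → Task 4 → Task 5.

Variance along critical path = 1.000 + 1.000 + 9.000 = 11.000
σ = √11.000 = 3.317 days

3.32 days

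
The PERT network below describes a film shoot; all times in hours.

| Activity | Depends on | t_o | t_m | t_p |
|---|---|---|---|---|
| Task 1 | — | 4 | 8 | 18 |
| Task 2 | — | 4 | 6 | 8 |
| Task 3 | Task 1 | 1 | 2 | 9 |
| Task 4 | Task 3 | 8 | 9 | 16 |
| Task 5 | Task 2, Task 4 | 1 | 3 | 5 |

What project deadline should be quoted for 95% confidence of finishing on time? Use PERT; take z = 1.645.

te_Task 1 = (4 + 4·8 + 18)/6 = 54/6 = 9; σ²_Task 1 = ((18−4)/6)² = 5.444
te_Task 2 = (4 + 4·6 + 8)/6 = 36/6 = 6; σ²_Task 2 = ((8−4)/6)² = 0.444
te_Task 3 = (1 + 4·2 + 9)/6 = 18/6 = 3; σ²_Task 3 = ((9−1)/6)² = 1.778
te_Task 4 = (8 + 4·9 + 16)/6 = 60/6 = 10; σ²_Task 4 = ((16−8)/6)² = 1.778
te_Task 5 = (1 + 4·3 + 5)/6 = 18/6 = 3; σ²_Task 5 = ((5−1)/6)² = 0.444

Forward pass:
ES_Task 1 = 0; EF_Task 1 = 9
ES_Task 2 = 0; EF_Task 2 = 6
ES_Task 3 = 9; EF_Task 3 = 9+3 = 12
ES_Task 4 = 12; EF_Task 4 = 12+10 = 22
ES_Task 5 = max(EF_Task 2=6, EF_Task 4=22) = 22; EF_Task 5 = 22+3 = 25
Expected project duration μ = 25 hours. Critical path: Task 1 → Task 3 → Task 4 → Task 5.

Variance along critical path = 5.444 + 1.778 + 1.778 + 0.444 = 9.444; σ = 3.073 hours.
D = μ + z·σ = 25 + 1.645·3.073 = 30.1 hours

30.1 hours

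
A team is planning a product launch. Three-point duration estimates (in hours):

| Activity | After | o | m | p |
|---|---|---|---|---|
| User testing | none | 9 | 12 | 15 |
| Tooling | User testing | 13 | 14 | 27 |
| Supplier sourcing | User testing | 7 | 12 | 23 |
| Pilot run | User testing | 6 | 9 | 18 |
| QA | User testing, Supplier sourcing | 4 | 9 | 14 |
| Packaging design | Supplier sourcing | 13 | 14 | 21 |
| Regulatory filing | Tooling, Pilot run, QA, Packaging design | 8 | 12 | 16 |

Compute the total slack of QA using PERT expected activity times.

6 hours

te_User testing = (9 + 4·12 + 15)/6 = 72/6 = 12
te_Tooling = (13 + 4·14 + 27)/6 = 96/6 = 16
te_Supplier sourcing = (7 + 4·12 + 23)/6 = 78/6 = 13
te_Pilot run = (6 + 4·9 + 18)/6 = 60/6 = 10
te_QA = (4 + 4·9 + 14)/6 = 54/6 = 9
te_Packaging design = (13 + 4·14 + 21)/6 = 90/6 = 15
te_Regulatory filing = (8 + 4·12 + 16)/6 = 72/6 = 12

Forward pass:
ES_User testing = 0; EF_User testing = 12
ES_Tooling = 12; EF_Tooling = 12+16 = 28
ES_Supplier sourcing = 12; EF_Supplier sourcing = 12+13 = 25
ES_Pilot run = 12; EF_Pilot run = 12+10 = 22
ES_QA = max(EF_User testing=12, EF_Supplier sourcing=25) = 25; EF_QA = 25+9 = 34
ES_Packaging design = 25; EF_Packaging design = 25+15 = 40
ES_Regulatory filing = max(EF_Tooling=28, EF_Pilot run=22, EF_QA=34, EF_Packaging design=40) = 40; EF_Regulatory filing = 40+12 = 52
Expected project duration μ = 52 hours. Critical path: User testing → Supplier sourcing → Packaging design → Regulatory filing.

Backward pass:
LF_Regulatory filing = 52; LS_Regulatory filing = 52−12 = 40
LF_Packaging design = LS_Regulatory filing = 40; LS_Packaging design = 40−15 = 25
LF_QA = LS_Regulatory filing = 40; LS_QA = 40−9 = 31
LF_Pilot run = LS_Regulatory filing = 40; LS_Pilot run = 40−10 = 30
LF_Supplier sourcing = min(LS_QA=31, LS_Packaging design=25) = 25; LS_Supplier sourcing = 25−13 = 12
LF_Tooling = LS_Regulatory filing = 40; LS_Tooling = 40−16 = 24
LF_User testing = min(LS_Tooling=24, LS_Supplier sourcing=12, LS_Pilot run=30, LS_QA=31) = 12; LS_User testing = 12−12 = 0
Slack_QA = LS_QA − ES_QA = 31 − 25 = 6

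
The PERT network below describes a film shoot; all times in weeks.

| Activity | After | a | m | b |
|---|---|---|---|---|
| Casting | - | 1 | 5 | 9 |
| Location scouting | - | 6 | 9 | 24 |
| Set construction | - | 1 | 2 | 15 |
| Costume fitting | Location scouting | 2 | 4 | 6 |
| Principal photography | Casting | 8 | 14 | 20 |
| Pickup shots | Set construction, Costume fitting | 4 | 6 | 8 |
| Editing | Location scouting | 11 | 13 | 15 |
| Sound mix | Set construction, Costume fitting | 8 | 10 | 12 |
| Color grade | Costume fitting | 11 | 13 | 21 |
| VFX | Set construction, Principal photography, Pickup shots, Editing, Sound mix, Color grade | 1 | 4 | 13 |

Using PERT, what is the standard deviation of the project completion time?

4.03 weeks

te_Casting = (1 + 4·5 + 9)/6 = 30/6 = 5; σ²_Casting = ((9−1)/6)² = 1.778
te_Location scouting = (6 + 4·9 + 24)/6 = 66/6 = 11; σ²_Location scouting = ((24−6)/6)² = 9.000
te_Set construction = (1 + 4·2 + 15)/6 = 24/6 = 4; σ²_Set construction = ((15−1)/6)² = 5.444
te_Costume fitting = (2 + 4·4 + 6)/6 = 24/6 = 4; σ²_Costume fitting = ((6−2)/6)² = 0.444
te_Principal photography = (8 + 4·14 + 20)/6 = 84/6 = 14; σ²_Principal photography = ((20−8)/6)² = 4.000
te_Pickup shots = (4 + 4·6 + 8)/6 = 36/6 = 6; σ²_Pickup shots = ((8−4)/6)² = 0.444
te_Editing = (11 + 4·13 + 15)/6 = 78/6 = 13; σ²_Editing = ((15−11)/6)² = 0.444
te_Sound mix = (8 + 4·10 + 12)/6 = 60/6 = 10; σ²_Sound mix = ((12−8)/6)² = 0.444
te_Color grade = (11 + 4·13 + 21)/6 = 84/6 = 14; σ²_Color grade = ((21−11)/6)² = 2.778
te_VFX = (1 + 4·4 + 13)/6 = 30/6 = 5; σ²_VFX = ((13−1)/6)² = 4.000

Forward pass:
ES_Casting = 0; EF_Casting = 5
ES_Location scouting = 0; EF_Location scouting = 11
ES_Set construction = 0; EF_Set construction = 4
ES_Costume fitting = 11; EF_Costume fitting = 11+4 = 15
ES_Principal photography = 5; EF_Principal photography = 5+14 = 19
ES_Pickup shots = max(EF_Set construction=4, EF_Costume fitting=15) = 15; EF_Pickup shots = 15+6 = 21
ES_Editing = 11; EF_Editing = 11+13 = 24
ES_Sound mix = max(EF_Set construction=4, EF_Costume fitting=15) = 15; EF_Sound mix = 15+10 = 25
ES_Color grade = 15; EF_Color grade = 15+14 = 29
ES_VFX = max(EF_Set construction=4, EF_Principal photography=19, EF_Pickup shots=21, EF_Editing=24, EF_Sound mix=25, EF_Color grade=29) = 29; EF_VFX = 29+5 = 34
Expected project duration μ = 34 weeks. Critical path: Location scouting → Costume fitting → Color grade → VFX.

Variance along critical path = 9.000 + 0.444 + 2.778 + 4.000 = 16.222
σ = √16.222 = 4.028 weeks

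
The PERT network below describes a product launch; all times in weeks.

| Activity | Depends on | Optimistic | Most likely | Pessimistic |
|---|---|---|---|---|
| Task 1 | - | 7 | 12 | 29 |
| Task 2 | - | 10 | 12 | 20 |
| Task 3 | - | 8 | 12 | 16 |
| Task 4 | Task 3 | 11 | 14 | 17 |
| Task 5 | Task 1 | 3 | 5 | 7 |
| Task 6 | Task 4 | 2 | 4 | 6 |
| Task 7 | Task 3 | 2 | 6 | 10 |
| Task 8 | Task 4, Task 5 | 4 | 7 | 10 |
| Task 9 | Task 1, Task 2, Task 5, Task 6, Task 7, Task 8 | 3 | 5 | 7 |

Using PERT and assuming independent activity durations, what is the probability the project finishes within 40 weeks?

te_Task 1 = (7 + 4·12 + 29)/6 = 84/6 = 14; σ²_Task 1 = ((29−7)/6)² = 13.444
te_Task 2 = (10 + 4·12 + 20)/6 = 78/6 = 13; σ²_Task 2 = ((20−10)/6)² = 2.778
te_Task 3 = (8 + 4·12 + 16)/6 = 72/6 = 12; σ²_Task 3 = ((16−8)/6)² = 1.778
te_Task 4 = (11 + 4·14 + 17)/6 = 84/6 = 14; σ²_Task 4 = ((17−11)/6)² = 1.000
te_Task 5 = (3 + 4·5 + 7)/6 = 30/6 = 5; σ²_Task 5 = ((7−3)/6)² = 0.444
te_Task 6 = (2 + 4·4 + 6)/6 = 24/6 = 4; σ²_Task 6 = ((6−2)/6)² = 0.444
te_Task 7 = (2 + 4·6 + 10)/6 = 36/6 = 6; σ²_Task 7 = ((10−2)/6)² = 1.778
te_Task 8 = (4 + 4·7 + 10)/6 = 42/6 = 7; σ²_Task 8 = ((10−4)/6)² = 1.000
te_Task 9 = (3 + 4·5 + 7)/6 = 30/6 = 5; σ²_Task 9 = ((7−3)/6)² = 0.444

Forward pass:
ES_Task 1 = 0; EF_Task 1 = 14
ES_Task 2 = 0; EF_Task 2 = 13
ES_Task 3 = 0; EF_Task 3 = 12
ES_Task 4 = 12; EF_Task 4 = 12+14 = 26
ES_Task 5 = 14; EF_Task 5 = 14+5 = 19
ES_Task 6 = 26; EF_Task 6 = 26+4 = 30
ES_Task 7 = 12; EF_Task 7 = 12+6 = 18
ES_Task 8 = max(EF_Task 4=26, EF_Task 5=19) = 26; EF_Task 8 = 26+7 = 33
ES_Task 9 = max(EF_Task 1=14, EF_Task 2=13, EF_Task 5=19, EF_Task 6=30, EF_Task 7=18, EF_Task 8=33) = 33; EF_Task 9 = 33+5 = 38
Expected project duration μ = 38 weeks. Critical path: Task 3 → Task 4 → Task 8 → Task 9.

Variance along critical path = 1.778 + 1.000 + 1.000 + 0.444 = 4.222; σ = √4.222 = 2.055 weeks.
Z = (40 − 38) / 2.055 = 0.973
P(T ≤ 40) = Φ(0.973) ≈ 0.835

0.835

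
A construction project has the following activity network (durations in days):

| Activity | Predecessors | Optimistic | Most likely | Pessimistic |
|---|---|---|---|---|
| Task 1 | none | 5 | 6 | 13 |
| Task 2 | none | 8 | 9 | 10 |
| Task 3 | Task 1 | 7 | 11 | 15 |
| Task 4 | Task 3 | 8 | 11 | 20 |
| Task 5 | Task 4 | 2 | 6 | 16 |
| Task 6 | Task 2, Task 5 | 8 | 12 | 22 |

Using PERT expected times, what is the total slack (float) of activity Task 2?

te_Task 1 = (5 + 4·6 + 13)/6 = 42/6 = 7
te_Task 2 = (8 + 4·9 + 10)/6 = 54/6 = 9
te_Task 3 = (7 + 4·11 + 15)/6 = 66/6 = 11
te_Task 4 = (8 + 4·11 + 20)/6 = 72/6 = 12
te_Task 5 = (2 + 4·6 + 16)/6 = 42/6 = 7
te_Task 6 = (8 + 4·12 + 22)/6 = 78/6 = 13

Forward pass:
ES_Task 1 = 0; EF_Task 1 = 7
ES_Task 2 = 0; EF_Task 2 = 9
ES_Task 3 = 7; EF_Task 3 = 7+11 = 18
ES_Task 4 = 18; EF_Task 4 = 18+12 = 30
ES_Task 5 = 30; EF_Task 5 = 30+7 = 37
ES_Task 6 = max(EF_Task 2=9, EF_Task 5=37) = 37; EF_Task 6 = 37+13 = 50
Expected project duration μ = 50 days. Critical path: Task 1 → Task 3 → Task 4 → Task 5 → Task 6.

Backward pass:
LF_Task 6 = 50; LS_Task 6 = 50−13 = 37
LF_Task 5 = LS_Task 6 = 37; LS_Task 5 = 37−7 = 30
LF_Task 4 = LS_Task 5 = 30; LS_Task 4 = 30−12 = 18
LF_Task 3 = LS_Task 4 = 18; LS_Task 3 = 18−11 = 7
LF_Task 2 = LS_Task 6 = 37; LS_Task 2 = 37−9 = 28
LF_Task 1 = LS_Task 3 = 7; LS_Task 1 = 7−7 = 0
Slack_Task 2 = LS_Task 2 − ES_Task 2 = 28 − 0 = 28

28 days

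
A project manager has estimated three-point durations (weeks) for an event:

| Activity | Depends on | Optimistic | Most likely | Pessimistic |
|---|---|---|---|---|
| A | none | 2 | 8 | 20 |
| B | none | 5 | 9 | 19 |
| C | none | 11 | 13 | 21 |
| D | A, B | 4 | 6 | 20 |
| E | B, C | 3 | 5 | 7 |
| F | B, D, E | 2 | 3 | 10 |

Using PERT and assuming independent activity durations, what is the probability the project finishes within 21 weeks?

0.186

te_A = (2 + 4·8 + 20)/6 = 54/6 = 9; σ²_A = ((20−2)/6)² = 9.000
te_B = (5 + 4·9 + 19)/6 = 60/6 = 10; σ²_B = ((19−5)/6)² = 5.444
te_C = (11 + 4·13 + 21)/6 = 84/6 = 14; σ²_C = ((21−11)/6)² = 2.778
te_D = (4 + 4·6 + 20)/6 = 48/6 = 8; σ²_D = ((20−4)/6)² = 7.111
te_E = (3 + 4·5 + 7)/6 = 30/6 = 5; σ²_E = ((7−3)/6)² = 0.444
te_F = (2 + 4·3 + 10)/6 = 24/6 = 4; σ²_F = ((10−2)/6)² = 1.778

Forward pass:
ES_A = 0; EF_A = 9
ES_B = 0; EF_B = 10
ES_C = 0; EF_C = 14
ES_D = max(EF_A=9, EF_B=10) = 10; EF_D = 10+8 = 18
ES_E = max(EF_B=10, EF_C=14) = 14; EF_E = 14+5 = 19
ES_F = max(EF_B=10, EF_D=18, EF_E=19) = 19; EF_F = 19+4 = 23
Expected project duration μ = 23 weeks. Critical path: C → E → F.

Variance along critical path = 2.778 + 0.444 + 1.778 = 5.000; σ = √5.000 = 2.236 weeks.
Z = (21 − 23) / 2.236 = -0.894
P(T ≤ 21) = Φ(-0.894) ≈ 0.186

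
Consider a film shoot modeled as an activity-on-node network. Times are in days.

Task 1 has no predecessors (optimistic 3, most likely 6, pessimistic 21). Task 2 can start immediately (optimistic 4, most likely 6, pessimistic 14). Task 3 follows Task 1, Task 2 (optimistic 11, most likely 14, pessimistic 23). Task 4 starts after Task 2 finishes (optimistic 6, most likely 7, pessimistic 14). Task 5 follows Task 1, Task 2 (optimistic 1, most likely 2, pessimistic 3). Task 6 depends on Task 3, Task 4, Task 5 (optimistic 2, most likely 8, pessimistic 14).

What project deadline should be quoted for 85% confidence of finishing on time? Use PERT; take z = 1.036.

te_Task 1 = (3 + 4·6 + 21)/6 = 48/6 = 8; σ²_Task 1 = ((21−3)/6)² = 9.000
te_Task 2 = (4 + 4·6 + 14)/6 = 42/6 = 7; σ²_Task 2 = ((14−4)/6)² = 2.778
te_Task 3 = (11 + 4·14 + 23)/6 = 90/6 = 15; σ²_Task 3 = ((23−11)/6)² = 4.000
te_Task 4 = (6 + 4·7 + 14)/6 = 48/6 = 8; σ²_Task 4 = ((14−6)/6)² = 1.778
te_Task 5 = (1 + 4·2 + 3)/6 = 12/6 = 2; σ²_Task 5 = ((3−1)/6)² = 0.111
te_Task 6 = (2 + 4·8 + 14)/6 = 48/6 = 8; σ²_Task 6 = ((14−2)/6)² = 4.000

Forward pass:
ES_Task 1 = 0; EF_Task 1 = 8
ES_Task 2 = 0; EF_Task 2 = 7
ES_Task 3 = max(EF_Task 1=8, EF_Task 2=7) = 8; EF_Task 3 = 8+15 = 23
ES_Task 4 = 7; EF_Task 4 = 7+8 = 15
ES_Task 5 = max(EF_Task 1=8, EF_Task 2=7) = 8; EF_Task 5 = 8+2 = 10
ES_Task 6 = max(EF_Task 3=23, EF_Task 4=15, EF_Task 5=10) = 23; EF_Task 6 = 23+8 = 31
Expected project duration μ = 31 days. Critical path: Task 1 → Task 3 → Task 6.

Variance along critical path = 9.000 + 4.000 + 4.000 = 17.000; σ = 4.123 days.
D = μ + z·σ = 31 + 1.036·4.123 = 35.3 days

35.3 days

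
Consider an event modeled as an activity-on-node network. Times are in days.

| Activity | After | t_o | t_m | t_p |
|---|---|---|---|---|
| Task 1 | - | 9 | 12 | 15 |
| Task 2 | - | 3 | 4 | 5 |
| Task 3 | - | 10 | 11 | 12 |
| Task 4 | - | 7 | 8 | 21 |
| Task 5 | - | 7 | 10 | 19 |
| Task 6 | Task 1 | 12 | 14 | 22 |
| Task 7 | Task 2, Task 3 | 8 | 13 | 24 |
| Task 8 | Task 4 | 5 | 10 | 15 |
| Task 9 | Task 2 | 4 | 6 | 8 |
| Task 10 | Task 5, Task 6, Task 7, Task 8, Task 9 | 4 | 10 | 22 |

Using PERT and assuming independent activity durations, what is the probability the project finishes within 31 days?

te_Task 1 = (9 + 4·12 + 15)/6 = 72/6 = 12; σ²_Task 1 = ((15−9)/6)² = 1.000
te_Task 2 = (3 + 4·4 + 5)/6 = 24/6 = 4; σ²_Task 2 = ((5−3)/6)² = 0.111
te_Task 3 = (10 + 4·11 + 12)/6 = 66/6 = 11; σ²_Task 3 = ((12−10)/6)² = 0.111
te_Task 4 = (7 + 4·8 + 21)/6 = 60/6 = 10; σ²_Task 4 = ((21−7)/6)² = 5.444
te_Task 5 = (7 + 4·10 + 19)/6 = 66/6 = 11; σ²_Task 5 = ((19−7)/6)² = 4.000
te_Task 6 = (12 + 4·14 + 22)/6 = 90/6 = 15; σ²_Task 6 = ((22−12)/6)² = 2.778
te_Task 7 = (8 + 4·13 + 24)/6 = 84/6 = 14; σ²_Task 7 = ((24−8)/6)² = 7.111
te_Task 8 = (5 + 4·10 + 15)/6 = 60/6 = 10; σ²_Task 8 = ((15−5)/6)² = 2.778
te_Task 9 = (4 + 4·6 + 8)/6 = 36/6 = 6; σ²_Task 9 = ((8−4)/6)² = 0.444
te_Task 10 = (4 + 4·10 + 22)/6 = 66/6 = 11; σ²_Task 10 = ((22−4)/6)² = 9.000

Forward pass:
ES_Task 1 = 0; EF_Task 1 = 12
ES_Task 2 = 0; EF_Task 2 = 4
ES_Task 3 = 0; EF_Task 3 = 11
ES_Task 4 = 0; EF_Task 4 = 10
ES_Task 5 = 0; EF_Task 5 = 11
ES_Task 6 = 12; EF_Task 6 = 12+15 = 27
ES_Task 7 = max(EF_Task 2=4, EF_Task 3=11) = 11; EF_Task 7 = 11+14 = 25
ES_Task 8 = 10; EF_Task 8 = 10+10 = 20
ES_Task 9 = 4; EF_Task 9 = 4+6 = 10
ES_Task 10 = max(EF_Task 5=11, EF_Task 6=27, EF_Task 7=25, EF_Task 8=20, EF_Task 9=10) = 27; EF_Task 10 = 27+11 = 38
Expected project duration μ = 38 days. Critical path: Task 1 → Task 6 → Task 10.

Variance along critical path = 1.000 + 2.778 + 9.000 = 12.778; σ = √12.778 = 3.575 days.
Z = (31 − 38) / 3.575 = -1.958
P(T ≤ 31) = Φ(-1.958) ≈ 0.025

0.025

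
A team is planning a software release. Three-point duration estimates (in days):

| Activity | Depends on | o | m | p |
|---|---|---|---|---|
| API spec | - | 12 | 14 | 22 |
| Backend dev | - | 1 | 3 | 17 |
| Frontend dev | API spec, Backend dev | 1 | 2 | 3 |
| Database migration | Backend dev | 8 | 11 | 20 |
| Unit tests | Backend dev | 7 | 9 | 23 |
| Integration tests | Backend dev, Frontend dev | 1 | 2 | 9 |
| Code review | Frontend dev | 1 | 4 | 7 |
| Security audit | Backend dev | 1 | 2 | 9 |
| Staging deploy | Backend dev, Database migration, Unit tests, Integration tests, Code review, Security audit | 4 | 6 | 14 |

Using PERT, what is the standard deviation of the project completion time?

te_API spec = (12 + 4·14 + 22)/6 = 90/6 = 15; σ²_API spec = ((22−12)/6)² = 2.778
te_Backend dev = (1 + 4·3 + 17)/6 = 30/6 = 5; σ²_Backend dev = ((17−1)/6)² = 7.111
te_Frontend dev = (1 + 4·2 + 3)/6 = 12/6 = 2; σ²_Frontend dev = ((3−1)/6)² = 0.111
te_Database migration = (8 + 4·11 + 20)/6 = 72/6 = 12; σ²_Database migration = ((20−8)/6)² = 4.000
te_Unit tests = (7 + 4·9 + 23)/6 = 66/6 = 11; σ²_Unit tests = ((23−7)/6)² = 7.111
te_Integration tests = (1 + 4·2 + 9)/6 = 18/6 = 3; σ²_Integration tests = ((9−1)/6)² = 1.778
te_Code review = (1 + 4·4 + 7)/6 = 24/6 = 4; σ²_Code review = ((7−1)/6)² = 1.000
te_Security audit = (1 + 4·2 + 9)/6 = 18/6 = 3; σ²_Security audit = ((9−1)/6)² = 1.778
te_Staging deploy = (4 + 4·6 + 14)/6 = 42/6 = 7; σ²_Staging deploy = ((14−4)/6)² = 2.778

Forward pass:
ES_API spec = 0; EF_API spec = 15
ES_Backend dev = 0; EF_Backend dev = 5
ES_Frontend dev = max(EF_API spec=15, EF_Backend dev=5) = 15; EF_Frontend dev = 15+2 = 17
ES_Database migration = 5; EF_Database migration = 5+12 = 17
ES_Unit tests = 5; EF_Unit tests = 5+11 = 16
ES_Integration tests = max(EF_Backend dev=5, EF_Frontend dev=17) = 17; EF_Integration tests = 17+3 = 20
ES_Code review = 17; EF_Code review = 17+4 = 21
ES_Security audit = 5; EF_Security audit = 5+3 = 8
ES_Staging deploy = max(EF_Backend dev=5, EF_Database migration=17, EF_Unit tests=16, EF_Integration tests=20, EF_Code review=21, EF_Security audit=8) = 21; EF_Staging deploy = 21+7 = 28
Expected project duration μ = 28 days. Critical path: API spec → Frontend dev → Code review → Staging deploy.

Variance along critical path = 2.778 + 0.111 + 1.000 + 2.778 = 6.667
σ = √6.667 = 2.582 days

2.58 days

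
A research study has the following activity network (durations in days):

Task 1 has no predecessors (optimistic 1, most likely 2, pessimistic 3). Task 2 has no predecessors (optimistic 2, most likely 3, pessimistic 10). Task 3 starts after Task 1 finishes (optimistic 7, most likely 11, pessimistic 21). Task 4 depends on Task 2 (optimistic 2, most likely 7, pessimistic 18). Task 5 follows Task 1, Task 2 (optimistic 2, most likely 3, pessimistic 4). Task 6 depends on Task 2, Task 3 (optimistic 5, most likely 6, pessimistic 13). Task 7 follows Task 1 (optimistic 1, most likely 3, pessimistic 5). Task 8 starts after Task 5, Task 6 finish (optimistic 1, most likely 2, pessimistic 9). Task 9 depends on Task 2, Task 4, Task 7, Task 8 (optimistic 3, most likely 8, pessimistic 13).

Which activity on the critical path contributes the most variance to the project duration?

Task 3

te_Task 1 = (1 + 4·2 + 3)/6 = 12/6 = 2; σ²_Task 1 = ((3−1)/6)² = 0.111
te_Task 2 = (2 + 4·3 + 10)/6 = 24/6 = 4; σ²_Task 2 = ((10−2)/6)² = 1.778
te_Task 3 = (7 + 4·11 + 21)/6 = 72/6 = 12; σ²_Task 3 = ((21−7)/6)² = 5.444
te_Task 4 = (2 + 4·7 + 18)/6 = 48/6 = 8; σ²_Task 4 = ((18−2)/6)² = 7.111
te_Task 5 = (2 + 4·3 + 4)/6 = 18/6 = 3; σ²_Task 5 = ((4−2)/6)² = 0.111
te_Task 6 = (5 + 4·6 + 13)/6 = 42/6 = 7; σ²_Task 6 = ((13−5)/6)² = 1.778
te_Task 7 = (1 + 4·3 + 5)/6 = 18/6 = 3; σ²_Task 7 = ((5−1)/6)² = 0.444
te_Task 8 = (1 + 4·2 + 9)/6 = 18/6 = 3; σ²_Task 8 = ((9−1)/6)² = 1.778
te_Task 9 = (3 + 4·8 + 13)/6 = 48/6 = 8; σ²_Task 9 = ((13−3)/6)² = 2.778

Forward pass:
ES_Task 1 = 0; EF_Task 1 = 2
ES_Task 2 = 0; EF_Task 2 = 4
ES_Task 3 = 2; EF_Task 3 = 2+12 = 14
ES_Task 4 = 4; EF_Task 4 = 4+8 = 12
ES_Task 5 = max(EF_Task 1=2, EF_Task 2=4) = 4; EF_Task 5 = 4+3 = 7
ES_Task 6 = max(EF_Task 2=4, EF_Task 3=14) = 14; EF_Task 6 = 14+7 = 21
ES_Task 7 = 2; EF_Task 7 = 2+3 = 5
ES_Task 8 = max(EF_Task 5=7, EF_Task 6=21) = 21; EF_Task 8 = 21+3 = 24
ES_Task 9 = max(EF_Task 2=4, EF_Task 4=12, EF_Task 7=5, EF_Task 8=24) = 24; EF_Task 9 = 24+8 = 32
Expected project duration μ = 32 days. Critical path: Task 1 → Task 3 → Task 6 → Task 8 → Task 9.

Variances on critical path: σ²_Task 1=0.111, σ²_Task 3=5.444, σ²_Task 6=1.778, σ²_Task 8=1.778, σ²_Task 9=2.778.
Largest is σ²_Task 3 = 5.444.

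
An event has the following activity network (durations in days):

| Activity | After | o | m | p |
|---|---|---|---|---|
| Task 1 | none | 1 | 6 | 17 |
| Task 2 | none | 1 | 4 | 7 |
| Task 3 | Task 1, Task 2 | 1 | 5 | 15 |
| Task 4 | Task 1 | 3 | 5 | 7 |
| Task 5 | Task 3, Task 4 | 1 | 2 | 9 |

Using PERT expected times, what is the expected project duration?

16 days

te_Task 1 = (1 + 4·6 + 17)/6 = 42/6 = 7
te_Task 2 = (1 + 4·4 + 7)/6 = 24/6 = 4
te_Task 3 = (1 + 4·5 + 15)/6 = 36/6 = 6
te_Task 4 = (3 + 4·5 + 7)/6 = 30/6 = 5
te_Task 5 = (1 + 4·2 + 9)/6 = 18/6 = 3

Forward pass:
ES_Task 1 = 0; EF_Task 1 = 7
ES_Task 2 = 0; EF_Task 2 = 4
ES_Task 3 = max(EF_Task 1=7, EF_Task 2=4) = 7; EF_Task 3 = 7+6 = 13
ES_Task 4 = 7; EF_Task 4 = 7+5 = 12
ES_Task 5 = max(EF_Task 3=13, EF_Task 4=12) = 13; EF_Task 5 = 13+3 = 16
Expected project duration μ = 16 days. Critical path: Task 1 → Task 3 → Task 5.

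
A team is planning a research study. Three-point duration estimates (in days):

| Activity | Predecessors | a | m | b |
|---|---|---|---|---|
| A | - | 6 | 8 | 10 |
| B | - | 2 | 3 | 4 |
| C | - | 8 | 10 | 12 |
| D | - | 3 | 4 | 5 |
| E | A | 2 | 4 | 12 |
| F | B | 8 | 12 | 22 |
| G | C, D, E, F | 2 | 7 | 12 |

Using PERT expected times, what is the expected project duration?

23 days

te_A = (6 + 4·8 + 10)/6 = 48/6 = 8
te_B = (2 + 4·3 + 4)/6 = 18/6 = 3
te_C = (8 + 4·10 + 12)/6 = 60/6 = 10
te_D = (3 + 4·4 + 5)/6 = 24/6 = 4
te_E = (2 + 4·4 + 12)/6 = 30/6 = 5
te_F = (8 + 4·12 + 22)/6 = 78/6 = 13
te_G = (2 + 4·7 + 12)/6 = 42/6 = 7

Forward pass:
ES_A = 0; EF_A = 8
ES_B = 0; EF_B = 3
ES_C = 0; EF_C = 10
ES_D = 0; EF_D = 4
ES_E = 8; EF_E = 8+5 = 13
ES_F = 3; EF_F = 3+13 = 16
ES_G = max(EF_C=10, EF_D=4, EF_E=13, EF_F=16) = 16; EF_G = 16+7 = 23
Expected project duration μ = 23 days. Critical path: B → F → G.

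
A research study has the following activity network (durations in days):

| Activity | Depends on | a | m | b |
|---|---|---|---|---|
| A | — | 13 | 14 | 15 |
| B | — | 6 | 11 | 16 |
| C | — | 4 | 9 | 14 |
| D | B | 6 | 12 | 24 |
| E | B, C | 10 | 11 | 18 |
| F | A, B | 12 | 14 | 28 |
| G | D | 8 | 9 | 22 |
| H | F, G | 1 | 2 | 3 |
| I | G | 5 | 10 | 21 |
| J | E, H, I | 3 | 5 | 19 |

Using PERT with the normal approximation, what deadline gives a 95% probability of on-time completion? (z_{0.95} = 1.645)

62.2 days

te_A = (13 + 4·14 + 15)/6 = 84/6 = 14; σ²_A = ((15−13)/6)² = 0.111
te_B = (6 + 4·11 + 16)/6 = 66/6 = 11; σ²_B = ((16−6)/6)² = 2.778
te_C = (4 + 4·9 + 14)/6 = 54/6 = 9; σ²_C = ((14−4)/6)² = 2.778
te_D = (6 + 4·12 + 24)/6 = 78/6 = 13; σ²_D = ((24−6)/6)² = 9.000
te_E = (10 + 4·11 + 18)/6 = 72/6 = 12; σ²_E = ((18−10)/6)² = 1.778
te_F = (12 + 4·14 + 28)/6 = 96/6 = 16; σ²_F = ((28−12)/6)² = 7.111
te_G = (8 + 4·9 + 22)/6 = 66/6 = 11; σ²_G = ((22−8)/6)² = 5.444
te_H = (1 + 4·2 + 3)/6 = 12/6 = 2; σ²_H = ((3−1)/6)² = 0.111
te_I = (5 + 4·10 + 21)/6 = 66/6 = 11; σ²_I = ((21−5)/6)² = 7.111
te_J = (3 + 4·5 + 19)/6 = 42/6 = 7; σ²_J = ((19−3)/6)² = 7.111

Forward pass:
ES_A = 0; EF_A = 14
ES_B = 0; EF_B = 11
ES_C = 0; EF_C = 9
ES_D = 11; EF_D = 11+13 = 24
ES_E = max(EF_B=11, EF_C=9) = 11; EF_E = 11+12 = 23
ES_F = max(EF_A=14, EF_B=11) = 14; EF_F = 14+16 = 30
ES_G = 24; EF_G = 24+11 = 35
ES_H = max(EF_F=30, EF_G=35) = 35; EF_H = 35+2 = 37
ES_I = 35; EF_I = 35+11 = 46
ES_J = max(EF_E=23, EF_H=37, EF_I=46) = 46; EF_J = 46+7 = 53
Expected project duration μ = 53 days. Critical path: B → D → G → I → J.

Variance along critical path = 2.778 + 9.000 + 5.444 + 7.111 + 7.111 = 31.444; σ = 5.608 days.
D = μ + z·σ = 53 + 1.645·5.608 = 62.2 days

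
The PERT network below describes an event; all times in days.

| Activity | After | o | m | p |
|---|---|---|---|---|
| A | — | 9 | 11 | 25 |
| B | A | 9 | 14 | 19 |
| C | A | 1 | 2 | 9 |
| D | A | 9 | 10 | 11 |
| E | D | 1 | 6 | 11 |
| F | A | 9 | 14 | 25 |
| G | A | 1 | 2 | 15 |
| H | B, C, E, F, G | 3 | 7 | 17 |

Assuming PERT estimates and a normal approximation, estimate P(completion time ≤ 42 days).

te_A = (9 + 4·11 + 25)/6 = 78/6 = 13; σ²_A = ((25−9)/6)² = 7.111
te_B = (9 + 4·14 + 19)/6 = 84/6 = 14; σ²_B = ((19−9)/6)² = 2.778
te_C = (1 + 4·2 + 9)/6 = 18/6 = 3; σ²_C = ((9−1)/6)² = 1.778
te_D = (9 + 4·10 + 11)/6 = 60/6 = 10; σ²_D = ((11−9)/6)² = 0.111
te_E = (1 + 4·6 + 11)/6 = 36/6 = 6; σ²_E = ((11−1)/6)² = 2.778
te_F = (9 + 4·14 + 25)/6 = 90/6 = 15; σ²_F = ((25−9)/6)² = 7.111
te_G = (1 + 4·2 + 15)/6 = 24/6 = 4; σ²_G = ((15−1)/6)² = 5.444
te_H = (3 + 4·7 + 17)/6 = 48/6 = 8; σ²_H = ((17−3)/6)² = 5.444

Forward pass:
ES_A = 0; EF_A = 13
ES_B = 13; EF_B = 13+14 = 27
ES_C = 13; EF_C = 13+3 = 16
ES_D = 13; EF_D = 13+10 = 23
ES_E = 23; EF_E = 23+6 = 29
ES_F = 13; EF_F = 13+15 = 28
ES_G = 13; EF_G = 13+4 = 17
ES_H = max(EF_B=27, EF_C=16, EF_E=29, EF_F=28, EF_G=17) = 29; EF_H = 29+8 = 37
Expected project duration μ = 37 days. Critical path: A → D → E → H.

Variance along critical path = 7.111 + 0.111 + 2.778 + 5.444 = 15.444; σ = √15.444 = 3.930 days.
Z = (42 − 37) / 3.930 = 1.272
P(T ≤ 42) = Φ(1.272) ≈ 0.898

0.898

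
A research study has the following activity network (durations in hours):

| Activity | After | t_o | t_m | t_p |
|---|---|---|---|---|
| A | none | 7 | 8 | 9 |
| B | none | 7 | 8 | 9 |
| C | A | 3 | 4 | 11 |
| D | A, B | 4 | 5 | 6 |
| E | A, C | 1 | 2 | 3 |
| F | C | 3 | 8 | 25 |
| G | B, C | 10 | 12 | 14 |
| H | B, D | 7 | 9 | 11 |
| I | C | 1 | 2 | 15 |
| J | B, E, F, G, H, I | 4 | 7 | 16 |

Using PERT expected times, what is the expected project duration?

te_A = (7 + 4·8 + 9)/6 = 48/6 = 8
te_B = (7 + 4·8 + 9)/6 = 48/6 = 8
te_C = (3 + 4·4 + 11)/6 = 30/6 = 5
te_D = (4 + 4·5 + 6)/6 = 30/6 = 5
te_E = (1 + 4·2 + 3)/6 = 12/6 = 2
te_F = (3 + 4·8 + 25)/6 = 60/6 = 10
te_G = (10 + 4·12 + 14)/6 = 72/6 = 12
te_H = (7 + 4·9 + 11)/6 = 54/6 = 9
te_I = (1 + 4·2 + 15)/6 = 24/6 = 4
te_J = (4 + 4·7 + 16)/6 = 48/6 = 8

Forward pass:
ES_A = 0; EF_A = 8
ES_B = 0; EF_B = 8
ES_C = 8; EF_C = 8+5 = 13
ES_D = max(EF_A=8, EF_B=8) = 8; EF_D = 8+5 = 13
ES_E = max(EF_A=8, EF_C=13) = 13; EF_E = 13+2 = 15
ES_F = 13; EF_F = 13+10 = 23
ES_G = max(EF_B=8, EF_C=13) = 13; EF_G = 13+12 = 25
ES_H = max(EF_B=8, EF_D=13) = 13; EF_H = 13+9 = 22
ES_I = 13; EF_I = 13+4 = 17
ES_J = max(EF_B=8, EF_E=15, EF_F=23, EF_G=25, EF_H=22, EF_I=17) = 25; EF_J = 25+8 = 33
Expected project duration μ = 33 hours. Critical path: A → C → G → J.

33 hours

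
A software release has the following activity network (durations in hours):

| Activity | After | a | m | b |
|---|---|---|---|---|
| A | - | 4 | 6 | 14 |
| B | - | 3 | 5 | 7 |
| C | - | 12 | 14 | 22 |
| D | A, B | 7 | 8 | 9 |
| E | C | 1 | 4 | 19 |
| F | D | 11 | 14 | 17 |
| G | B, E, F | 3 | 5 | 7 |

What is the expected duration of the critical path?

te_A = (4 + 4·6 + 14)/6 = 42/6 = 7
te_B = (3 + 4·5 + 7)/6 = 30/6 = 5
te_C = (12 + 4·14 + 22)/6 = 90/6 = 15
te_D = (7 + 4·8 + 9)/6 = 48/6 = 8
te_E = (1 + 4·4 + 19)/6 = 36/6 = 6
te_F = (11 + 4·14 + 17)/6 = 84/6 = 14
te_G = (3 + 4·5 + 7)/6 = 30/6 = 5

Forward pass:
ES_A = 0; EF_A = 7
ES_B = 0; EF_B = 5
ES_C = 0; EF_C = 15
ES_D = max(EF_A=7, EF_B=5) = 7; EF_D = 7+8 = 15
ES_E = 15; EF_E = 15+6 = 21
ES_F = 15; EF_F = 15+14 = 29
ES_G = max(EF_B=5, EF_E=21, EF_F=29) = 29; EF_G = 29+5 = 34
Expected project duration μ = 34 hours. Critical path: A → D → F → G.

34 hours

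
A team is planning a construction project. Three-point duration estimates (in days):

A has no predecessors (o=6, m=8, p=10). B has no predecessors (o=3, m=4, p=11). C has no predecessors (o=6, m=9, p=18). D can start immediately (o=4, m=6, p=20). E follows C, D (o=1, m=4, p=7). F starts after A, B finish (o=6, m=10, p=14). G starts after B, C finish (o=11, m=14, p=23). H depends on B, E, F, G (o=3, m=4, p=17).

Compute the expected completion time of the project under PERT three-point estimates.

31 days

te_A = (6 + 4·8 + 10)/6 = 48/6 = 8
te_B = (3 + 4·4 + 11)/6 = 30/6 = 5
te_C = (6 + 4·9 + 18)/6 = 60/6 = 10
te_D = (4 + 4·6 + 20)/6 = 48/6 = 8
te_E = (1 + 4·4 + 7)/6 = 24/6 = 4
te_F = (6 + 4·10 + 14)/6 = 60/6 = 10
te_G = (11 + 4·14 + 23)/6 = 90/6 = 15
te_H = (3 + 4·4 + 17)/6 = 36/6 = 6

Forward pass:
ES_A = 0; EF_A = 8
ES_B = 0; EF_B = 5
ES_C = 0; EF_C = 10
ES_D = 0; EF_D = 8
ES_E = max(EF_C=10, EF_D=8) = 10; EF_E = 10+4 = 14
ES_F = max(EF_A=8, EF_B=5) = 8; EF_F = 8+10 = 18
ES_G = max(EF_B=5, EF_C=10) = 10; EF_G = 10+15 = 25
ES_H = max(EF_B=5, EF_E=14, EF_F=18, EF_G=25) = 25; EF_H = 25+6 = 31
Expected project duration μ = 31 days. Critical path: C → G → H.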